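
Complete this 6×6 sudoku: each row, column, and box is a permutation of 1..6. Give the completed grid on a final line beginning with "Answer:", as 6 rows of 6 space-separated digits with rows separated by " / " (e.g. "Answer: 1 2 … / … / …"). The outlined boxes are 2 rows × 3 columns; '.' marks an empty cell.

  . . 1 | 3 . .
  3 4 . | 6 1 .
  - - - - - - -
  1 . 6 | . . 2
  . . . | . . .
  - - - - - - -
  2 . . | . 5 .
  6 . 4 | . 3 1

Step 1. [r3c5∈{4}] r3c5 is down to just 4, so r3c5=4.
Step 2. [r1c1∈{5}] r1c1 has the single candidate 5 ⇒ r1c1=5.
Step 3. [r4c3∈{2,3,5}] in col 3, 5 fits only at r4c3 ⇒ r4c3=5.
Step 4. [r5c6∈{4,6}] in row 5, 6 fits only at r5c6. So r5c6=6.
Step 5. [r4c2∈{2,3}] r4c2 is the only open cell in row 4 admitting 2 ⇒ r4c2=2.
Step 6. [r3c2∈{3}] nothing but 3 survives at r3c2, so r3c2=3.
Step 7. [r3c4∈{5}] r3c4 has the single candidate 5, so r3c4=5.
Step 8. [r5c4∈{4}] nothing but 4 survives at r5c4, so r5c4=4.
Step 9. [r6c2∈{5}] r6c2's peers cover all but 5, so r6c2=5.
Step 10. [r5c3∈{3}] r5c3's peers cover all but 3, so r5c3=3.
Step 11. [r4c4∈{1}] nothing but 1 survives at r4c4 ⇒ r4c4=1.
Step 12. [r4c6∈{3}] r4c6 has the single candidate 3. So r4c6=3.
Step 13. [r4c1∈{4}] nothing but 4 survives at r4c1 ⇒ r4c1=4.
Step 14. [r1c5∈{2}] r1c5 has the single candidate 2. So r1c5=2.
Step 15. [r4c5∈{6}] nothing but 6 survives at r4c5. So r4c5=6.
Step 16. [r5c2∈{1}] r5c2 is down to just 1 ⇒ r5c2=1.
Step 17. [r1c6∈{4}] only 4 remains possible at r1c6, so r1c6=4.
Step 18. [r2c3∈{2}] nothing but 2 survives at r2c3 ⇒ r2c3=2.
Step 19. [r2c6∈{5}] only 5 remains possible at r2c6. So r2c6=5.
Step 20. [r6c4∈{2}] nothing but 2 survives at r6c4, so r6c4=2.
Step 21. [r1c2∈{6}] r1c2 has the single candidate 6 ⇒ r1c2=6.

Answer: 5 6 1 3 2 4 / 3 4 2 6 1 5 / 1 3 6 5 4 2 / 4 2 5 1 6 3 / 2 1 3 4 5 6 / 6 5 4 2 3 1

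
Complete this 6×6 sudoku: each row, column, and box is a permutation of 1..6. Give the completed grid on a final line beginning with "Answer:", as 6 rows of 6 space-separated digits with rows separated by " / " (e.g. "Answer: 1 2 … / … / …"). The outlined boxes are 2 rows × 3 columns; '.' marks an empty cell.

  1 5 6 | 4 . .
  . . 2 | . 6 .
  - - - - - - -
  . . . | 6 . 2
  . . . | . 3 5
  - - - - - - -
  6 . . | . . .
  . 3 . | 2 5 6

Step 1. [r6c1∈{4}] r6c1 is down to just 4 ⇒ r6c1=4.
Step 2. [r4c4∈{1}] only 1 remains possible at r4c4. So r4c4=1.
Step 3. [r3c3∈{1,3,4,5}] col 3 places 3 nowhere but r3c3. So r3c3=3.
Step 4. [r5c5∈{1,4}] across col 5, 1 lands solely at r5c5 ⇒ r5c5=1.
Step 5. [r1c6∈{3}] r1c6 has the single candidate 3, so r1c6=3.
Step 6. [r2c2∈{4}] nothing but 4 survives at r2c2 ⇒ r2c2=4.
Step 7. [r4c2∈{2,6}] 6 has one home in row 4: r4c2. So r4c2=6.
Step 8. [r3c2∈{1}] r3c2 has the single candidate 1. So r3c2=1.
Step 9. [r5c3∈{5}] r5c3's peers cover all but 5. So r5c3=5.
Step 10. [r5c6∈{4}] nothing but 4 survives at r5c6, so r5c6=4.
Step 11. [r5c2∈{2}] r5c2 is down to just 2, so r5c2=2.
Step 12. [r5c4∈{3}] r5c4 has the single candidate 3, so r5c4=3.
Step 13. [r6c3∈{1}] r6c3 has the single candidate 1, so r6c3=1.
Step 14. [r2c1∈{3}] r2c1 has the single candidate 3. So r2c1=3.
Step 15. [r2c4∈{5}] r2c4 is down to just 5, so r2c4=5.
Step 16. [r2c6∈{1}] r2c6's peers cover all but 1, so r2c6=1.
Step 17. [r3c1∈{5}] r3c1 has the single candidate 5 ⇒ r3c1=5.
Step 18. [r1c5∈{2}] r1c5 is down to just 2, so r1c5=2.
Step 19. [r4c3∈{4}] nothing but 4 survives at r4c3 ⇒ r4c3=4.
Step 20. [r3c5∈{4}] nothing but 4 survives at r3c5, so r3c5=4.
Step 21. [r4c1∈{2}] nothing but 2 survives at r4c1 ⇒ r4c1=2.

Answer: 1 5 6 4 2 3 / 3 4 2 5 6 1 / 5 1 3 6 4 2 / 2 6 4 1 3 5 / 6 2 5 3 1 4 / 4 3 1 2 5 6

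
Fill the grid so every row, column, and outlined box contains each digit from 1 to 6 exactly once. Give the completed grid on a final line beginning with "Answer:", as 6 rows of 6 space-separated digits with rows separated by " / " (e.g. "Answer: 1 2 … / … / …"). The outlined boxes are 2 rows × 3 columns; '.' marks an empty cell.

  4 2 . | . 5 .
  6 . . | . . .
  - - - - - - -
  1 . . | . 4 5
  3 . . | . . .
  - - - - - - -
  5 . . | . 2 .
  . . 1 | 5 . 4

Step 1. [r3c2∈{6}] nothing but 6 survives at r3c2. So r3c2=6.
Step 2. [r2c2∈{1,3,5}] in col 2, 1 fits only at r2c2. So r2c2=1.
Step 3. [r2c5∈{3}] r2c5's peers cover all but 3, so r2c5=3.
Step 4. [r5c6∈{1,3,6}] 3 has one home in col 6: r5c6, so r5c6=3.
Step 5. [r4c5∈{1,6}] in col 5, 1 fits only at r4c5. So r4c5=1.
Step 6. [r5c4∈{1,6}] in row 5, 1 fits only at r5c4, so r5c4=1.
Step 7. [r2c6∈{2}] only 2 remains possible at r2c6, so r2c6=2.
Step 8. [r4c6∈{6}] r4c6 has the single candidate 6, so r4c6=6.
Step 9. [r3c3∈{2}] r3c3 has the single candidate 2. So r3c3=2.
Step 10. [r4c2∈{4,5}] col 2 places 5 nowhere but r4c2. So r4c2=5.
Step 11. [r5c3∈{4,6}] 6 has one home in row 5: r5c3. So r5c3=6.
Step 12. [r2c3∈{5}] r2c3's peers cover all but 5, so r2c3=5.
Step 13. [r4c3∈{4}] r4c3's peers cover all but 4 ⇒ r4c3=4.
Step 14. [r3c4∈{3}] r3c4's peers cover all but 3 ⇒ r3c4=3.
Step 15. [r6c5∈{6}] r6c5 is down to just 6, so r6c5=6.
Step 16. [r6c2∈{3}] r6c2 has the single candidate 3, so r6c2=3.
Step 17. [r2c4∈{4}] r2c4's peers cover all but 4, so r2c4=4.
Step 18. [r1c6∈{1}] r1c6's peers cover all but 1. So r1c6=1.
Step 19. [r1c3∈{3}] nothing but 3 survives at r1c3. So r1c3=3.
Step 20. [r1c4∈{6}] r1c4 has the single candidate 6, so r1c4=6.
Step 21. [r4c4∈{2}] r4c4 has the single candidate 2, so r4c4=2.
Step 22. [r6c1∈{2}] only 2 remains possible at r6c1. So r6c1=2.
Step 23. [r5c2∈{4}] nothing but 4 survives at r5c2 ⇒ r5c2=4.

Answer: 4 2 3 6 5 1 / 6 1 5 4 3 2 / 1 6 2 3 4 5 / 3 5 4 2 1 6 / 5 4 6 1 2 3 / 2 3 1 5 6 4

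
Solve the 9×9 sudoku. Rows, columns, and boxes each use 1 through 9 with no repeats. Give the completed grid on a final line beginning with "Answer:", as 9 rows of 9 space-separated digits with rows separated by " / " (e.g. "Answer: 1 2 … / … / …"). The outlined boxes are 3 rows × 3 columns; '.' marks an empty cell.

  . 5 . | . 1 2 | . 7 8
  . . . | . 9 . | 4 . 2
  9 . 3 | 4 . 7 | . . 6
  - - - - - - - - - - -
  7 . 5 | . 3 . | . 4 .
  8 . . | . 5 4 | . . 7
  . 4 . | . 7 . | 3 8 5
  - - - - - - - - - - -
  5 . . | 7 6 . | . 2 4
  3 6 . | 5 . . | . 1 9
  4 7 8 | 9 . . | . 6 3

Step 1. [r6c1∈{1,2,6}] r6c1 is the only open cell in col 1 admitting 2, so r6c1=2.
Step 2. [r4c9∈{1}] r4c9's peers cover all but 1. So r4c9=1.
Step 3. [r4c2∈{9}] only 9 remains possible at r4c2. So r4c2=9.
Step 4. [r7c2∈{1}] only 1 remains possible at r7c2, so r7c2=1.
Step 5. [r8c6∈{8}] r8c6's peers cover all but 8. So r8c6=8.
Step 6. [r4c6∈{6}] only 6 remains possible at r4c6, so r4c6=6.
Step 7. [r6c3∈{1,6}] in row 6, 6 fits only at r6c3, so r6c3=6.
Step 8. [r1c4∈{3,6}] across row 1, 3 lands solely at r1c4, so r1c4=3.
Step 9. [r4c4∈{2,8}] 8 has one home in row 4: r4c4, so r4c4=8.
Step 10. [r3c8∈{5}] r3c8 has the single candidate 5, so r3c8=5.
Step 11. [r5c7∈{2,6,9}] in row 5, 6 fits only at r5c7. So r5c7=6.
Step 12. [r2c1∈{1,6}] across col 1, 1 lands solely at r2c1, so r2c1=1.
Step 13. [r6c4∈{1}] nothing but 1 survives at r6c4, so r6c4=1.
Step 14. [r9c5∈{2}] nothing but 2 survives at r9c5 ⇒ r9c5=2.
Step 15. [r3c2∈{2,8}] in row 3, 2 fits only at r3c2, so r3c2=2.
Step 16. [r3c7∈{1}] only 1 remains possible at r3c7. So r3c7=1.
Step 17. [r8c3∈{2}] r8c3 is down to just 2 ⇒ r8c3=2.
Step 18. [r2c6∈{5}] only 5 remains possible at r2c6, so r2c6=5.
Step 19. [r2c8∈{3}] r2c8 has the single candidate 3, so r2c8=3.
Step 20. [r5c8∈{9}] r5c8's peers cover all but 9. So r5c8=9.
Step 21. [r5c3∈{1}] r5c3's peers cover all but 1. So r5c3=1.
Step 22. [r8c7∈{7}] only 7 remains possible at r8c7. So r8c7=7.
Step 23. [r7c3∈{9}] r7c3 has the single candidate 9, so r7c3=9.
Step 24. [r4c7∈{2}] r4c7 has the single candidate 2. So r4c7=2.
Step 25. [r1c7∈{9}] r1c7 is down to just 9. So r1c7=9.
Step 26. [r2c3∈{7}] only 7 remains possible at r2c3, so r2c3=7.
Step 27. [r5c4∈{2}] nothing but 2 survives at r5c4, so r5c4=2.
Step 28. [r1c1∈{6}] nothing but 6 survives at r1c1 ⇒ r1c1=6.
Step 29. [r1c3∈{4}] r1c3 has the single candidate 4, so r1c3=4.
Step 30. [r2c4∈{6}] nothing but 6 survives at r2c4. So r2c4=6.
Step 31. [r2c2∈{8}] only 8 remains possible at r2c2 ⇒ r2c2=8.
Step 32. [r8c5∈{4}] nothing but 4 survives at r8c5, so r8c5=4.
Step 33. [r6c6∈{9}] r6c6 is down to just 9, so r6c6=9.
Step 34. [r5c2∈{3}] only 3 remains possible at r5c2. So r5c2=3.
Step 35. [r7c7∈{8}] r7c7 is down to just 8. So r7c7=8.
Step 36. [r3c5∈{8}] nothing but 8 survives at r3c5 ⇒ r3c5=8.
Step 37. [r9c7∈{5}] r9c7 has the single candidate 5, so r9c7=5.
Step 38. [r7c6∈{3}] r7c6 has the single candidate 3. So r7c6=3.
Step 39. [r9c6∈{1}] r9c6 is down to just 1, so r9c6=1.

Answer: 6 5 4 3 1 2 9 7 8 / 1 8 7 6 9 5 4 3 2 / 9 2 3 4 8 7 1 5 6 / 7 9 5 8 3 6 2 4 1 / 8 3 1 2 5 4 6 9 7 / 2 4 6 1 7 9 3 8 5 / 5 1 9 7 6 3 8 2 4 / 3 6 2 5 4 8 7 1 9 / 4 7 8 9 2 1 5 6 3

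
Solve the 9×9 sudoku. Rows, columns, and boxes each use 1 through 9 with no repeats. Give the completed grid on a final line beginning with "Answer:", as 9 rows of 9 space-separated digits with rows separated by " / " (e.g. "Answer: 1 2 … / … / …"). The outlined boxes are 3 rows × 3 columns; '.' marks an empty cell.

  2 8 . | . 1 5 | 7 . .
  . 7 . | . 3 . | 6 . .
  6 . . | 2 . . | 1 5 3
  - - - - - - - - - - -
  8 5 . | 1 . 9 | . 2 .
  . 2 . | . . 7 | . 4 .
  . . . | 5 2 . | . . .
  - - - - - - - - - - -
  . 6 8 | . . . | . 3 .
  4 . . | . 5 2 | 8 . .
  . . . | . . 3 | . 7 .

Step 1. [r6c6∈{4,6,8}] r6c6 is the only open cell in col 6 admitting 6 ⇒ r6c6=6.
Step 2. [r1c8∈{9}] r1c8 has the single candidate 9 ⇒ r1c8=9.
Step 3. [r9c5∈{4,6,8,9}] r9c5 is the only open cell in col 5 admitting 6, so r9c5=6.
Step 4. [r1c9∈{4}] r1c9's peers cover all but 4, so r1c9=4.
Step 5. [r9c3∈{1,2,5,9}] across col 3, 2 lands solely at r9c3. So r9c3=2.
Step 6. [r2c3∈{1,4,5,9}] 5 has one home in col 3: r2c3 ⇒ r2c3=5.
Step 7. [r2c1∈{1,9}] in row 2, 1 fits only at r2c1. So r2c1=1.
Step 8. [r2c4∈{4,8,9}] across row 2, 9 lands solely at r2c4, so r2c4=9.
Step 9. [r7c5∈{4,7,9}] 9 has one home in col 5: r7c5 ⇒ r7c5=9.
Step 10. [r1c3∈{3}] r1c3 has the single candidate 3. So r1c3=3.
Step 11. [r2c6∈{4,8}] in row 2, 4 fits only at r2c6, so r2c6=4.
Step 12. [r5c5∈{8}] nothing but 8 survives at r5c5. So r5c5=8.
Step 13. [r8c2∈{1,3,9}] across row 8, 3 lands solely at r8c2, so r8c2=3.
Step 14. [r7c7∈{2,4,5}] across col 7, 2 lands solely at r7c7, so r7c7=2.
Step 15. [r9c7∈{4,5,9}] r9c7 is the only open cell in col 7 admitting 4 ⇒ r9c7=4.
Step 16. [r5c7∈{3,5,9}] col 7 places 5 nowhere but r5c7. So r5c7=5.
Step 17. [r6c7∈{3,9}] col 7 places 9 nowhere but r6c7, so r6c7=9.
Step 18. [r8c8∈{1,6}] r8c8 is the only open cell in col 8 admitting 6. So r8c8=6.
Step 19. [r6c8∈{1,8}] r6c8 is the only open cell in col 8 admitting 1, so r6c8=1.
Step 20. [r9c2∈{1,9}] col 2 places 1 nowhere but r9c2, so r9c2=1.
Step 21. [r6c2∈{4}] only 4 remains possible at r6c2, so r6c2=4.
Step 22. [r6c3∈{7}] r6c3 has the single candidate 7. So r6c3=7.
Step 23. [r8c3∈{9}] r8c3 has the single candidate 9. So r8c3=9.
Step 24. [r5c9∈{6}] r5c9 has the single candidate 6 ⇒ r5c9=6.
Step 25. [r9c1∈{5}] only 5 remains possible at r9c1 ⇒ r9c1=5.
Step 26. [r7c4∈{4,7}] 4 has one home in row 7: r7c4, so r7c4=4.
Step 27. [r8c9∈{1}] r8c9's peers cover all but 1, so r8c9=1.
Step 28. [r6c1∈{3}] only 3 remains possible at r6c1 ⇒ r6c1=3.
Step 29. [r2c8∈{8}] only 8 remains possible at r2c8. So r2c8=8.
Step 30. [r9c4∈{8}] r9c4 has the single candidate 8, so r9c4=8.
Step 31. [r4c5∈{4}] r4c5 has the single candidate 4 ⇒ r4c5=4.
Step 32. [r5c1∈{9}] r5c1 is down to just 9, so r5c1=9.
Step 33. [r7c1∈{7}] nothing but 7 survives at r7c1 ⇒ r7c1=7.
Step 34. [r5c4∈{3}] r5c4 is down to just 3 ⇒ r5c4=3.
Step 35. [r3c6∈{8}] r3c6's peers cover all but 8. So r3c6=8.
Step 36. [r5c3∈{1}] nothing but 1 survives at r5c3, so r5c3=1.
Step 37. [r6c9∈{8}] r6c9's peers cover all but 8 ⇒ r6c9=8.
Step 38. [r7c6∈{1}] r7c6 is down to just 1, so r7c6=1.
Step 39. [r4c9∈{7}] nothing but 7 survives at r4c9 ⇒ r4c9=7.
Step 40. [r2c9∈{2}] r2c9's peers cover all but 2. So r2c9=2.
Step 41. [r1c4∈{6}] r1c4 is down to just 6, so r1c4=6.
Step 42. [r4c7∈{3}] only 3 remains possible at r4c7. So r4c7=3.
Step 43. [r9c9∈{9}] nothing but 9 survives at r9c9. So r9c9=9.
Step 44. [r8c4∈{7}] only 7 remains possible at r8c4 ⇒ r8c4=7.
Step 45. [r4c3∈{6}] only 6 remains possible at r4c3, so r4c3=6.
Step 46. [r3c5∈{7}] nothing but 7 survives at r3c5, so r3c5=7.
Step 47. [r3c3∈{4}] r3c3's peers cover all but 4, so r3c3=4.
Step 48. [r3c2∈{9}] r3c2 is down to just 9. So r3c2=9.
Step 49. [r7c9∈{5}] r7c9 has the single candidate 5, so r7c9=5.

Answer: 2 8 3 6 1 5 7 9 4 / 1 7 5 9 3 4 6 8 2 / 6 9 4 2 7 8 1 5 3 / 8 5 6 1 4 9 3 2 7 / 9 2 1 3 8 7 5 4 6 / 3 4 7 5 2 6 9 1 8 / 7 6 8 4 9 1 2 3 5 / 4 3 9 7 5 2 8 6 1 / 5 1 2 8 6 3 4 7 9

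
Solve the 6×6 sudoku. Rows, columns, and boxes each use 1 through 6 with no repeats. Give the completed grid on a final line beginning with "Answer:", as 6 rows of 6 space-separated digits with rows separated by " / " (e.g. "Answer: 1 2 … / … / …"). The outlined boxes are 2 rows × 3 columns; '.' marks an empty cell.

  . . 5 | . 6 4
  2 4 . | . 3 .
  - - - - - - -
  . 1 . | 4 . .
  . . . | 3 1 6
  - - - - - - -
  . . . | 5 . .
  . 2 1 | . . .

Step 1. [r6c1∈{3,4,5,6}] in row 6, 5 fits only at r6c1. So r6c1=5.
Step 2. [r5c6∈{1,2,3}] across row 5, 1 lands solely at r5c6, so r5c6=1.
Step 3. [r5c2∈{3,6}] col 2 places 6 nowhere but r5c2. So r5c2=6.
Step 4. [r3c6∈{2,5}] r3c6 is the only open cell in col 6 admitting 2 ⇒ r3c6=2.
Step 5. [r4c1∈{4}] only 4 remains possible at r4c1, so r4c1=4.
Step 6. [r5c1∈{3}] r5c1 is down to just 3. So r5c1=3.
Step 7. [r1c1∈{1}] r1c1's peers cover all but 1 ⇒ r1c1=1.
Step 8. [r2c3∈{6}] nothing but 6 survives at r2c3. So r2c3=6.
Step 9. [r6c5∈{4}] nothing but 4 survives at r6c5, so r6c5=4.
Step 10. [r6c6∈{3}] r6c6 has the single candidate 3 ⇒ r6c6=3.
Step 11. [r2c4∈{1}] r2c4's peers cover all but 1. So r2c4=1.
Step 12. [r1c2∈{3}] r1c2 has the single candidate 3. So r1c2=3.
Step 13. [r6c4∈{6}] r6c4 is down to just 6 ⇒ r6c4=6.
Step 14. [r4c2∈{5}] r4c2 has the single candidate 5. So r4c2=5.
Step 15. [r3c5∈{5}] nothing but 5 survives at r3c5. So r3c5=5.
Step 16. [r5c3∈{4}] r5c3 has the single candidate 4. So r5c3=4.
Step 17. [r3c1∈{6}] only 6 remains possible at r3c1, so r3c1=6.
Step 18. [r2c6∈{5}] nothing but 5 survives at r2c6, so r2c6=5.
Step 19. [r3c3∈{3}] only 3 remains possible at r3c3, so r3c3=3.
Step 20. [r4c3∈{2}] r4c3's peers cover all but 2, so r4c3=2.
Step 21. [r5c5∈{2}] r5c5 has the single candidate 2 ⇒ r5c5=2.
Step 22. [r1c4∈{2}] r1c4 is down to just 2 ⇒ r1c4=2.

Answer: 1 3 5 2 6 4 / 2 4 6 1 3 5 / 6 1 3 4 5 2 / 4 5 2 3 1 6 / 3 6 4 5 2 1 / 5 2 1 6 4 3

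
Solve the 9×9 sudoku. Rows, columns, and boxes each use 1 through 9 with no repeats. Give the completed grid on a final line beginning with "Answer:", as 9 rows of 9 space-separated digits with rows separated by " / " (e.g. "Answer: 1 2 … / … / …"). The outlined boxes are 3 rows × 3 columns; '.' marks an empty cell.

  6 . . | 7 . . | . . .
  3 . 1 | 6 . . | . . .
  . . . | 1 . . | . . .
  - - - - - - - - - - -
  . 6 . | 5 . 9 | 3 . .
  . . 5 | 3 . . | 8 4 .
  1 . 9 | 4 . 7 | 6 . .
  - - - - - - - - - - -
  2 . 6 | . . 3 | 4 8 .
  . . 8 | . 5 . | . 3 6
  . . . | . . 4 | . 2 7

Step 1. [r5c9∈{1,2,9}] 9 has one home in row 5: r5c9 ⇒ r5c9=9.
Step 2. [r4c8∈{1,7}] in box 6, 7 fits only at r4c8. So r4c8=7.
Step 3. [r3c3∈{2,4,7}] across col 3, 7 lands solely at r3c3. So r3c3=7.
Step 4. [r7c4∈{9}] r7c4 is down to just 9 ⇒ r7c4=9.
Step 5. [r6c8∈{5}] nothing but 5 survives at r6c8, so r6c8=5.
Step 6. [r2c8∈{9}] nothing but 9 survives at r2c8, so r2c8=9.
Step 7. [r6c9∈{2}] only 2 remains possible at r6c9 ⇒ r6c9=2.
Step 8. [r6c5∈{8}] r6c5's peers cover all but 8 ⇒ r6c5=8.
Step 9. [r5c6∈{1,2,6}] in col 6, 6 fits only at r5c6 ⇒ r5c6=6.
Step 10. [r8c6∈{1,2}] 1 has one home in col 6: r8c6. So r8c6=1.
Step 11. [r8c7∈{9}] only 9 remains possible at r8c7. So r8c7=9.
Step 12. [r4c9∈{1}] nothing but 1 survives at r4c9. So r4c9=1.
Step 13. [r7c9∈{5}] r7c9 has the single candidate 5, so r7c9=5.
Step 14. [r4c5∈{2}] only 2 remains possible at r4c5, so r4c5=2.
Step 15. [r1c3∈{2,4}] 2 has one home in col 3: r1c3, so r1c3=2.
Step 16. [r2c5∈{4}] nothing but 4 survives at r2c5 ⇒ r2c5=4.
Step 17. [r2c9∈{8}] r2c9 is down to just 8 ⇒ r2c9=8.
Step 18. [r2c2∈{5}] only 5 remains possible at r2c2, so r2c2=5.
Step 19. [r7c2∈{1,7}] across row 7, 1 lands solely at r7c2, so r7c2=1.
Step 20. [r2c6∈{2}] r2c6 has the single candidate 2. So r2c6=2.
Step 21. [r4c1∈{4,8}] r4c1 is the only open cell in row 4 admitting 8 ⇒ r4c1=8.
Step 22. [r5c1∈{7}] r5c1's peers cover all but 7, so r5c1=7.
Step 23. [r8c1∈{4}] r8c1 is down to just 4 ⇒ r8c1=4.
Step 24. [r3c1∈{9}] r3c1 is down to just 9 ⇒ r3c1=9.
Step 25. [r3c5∈{3}] r3c5 is down to just 3 ⇒ r3c5=3.
Step 26. [r3c9∈{4}] r3c9 is down to just 4 ⇒ r3c9=4.
Step 27. [r3c2∈{8}] r3c2 has the single candidate 8. So r3c2=8.
Step 28. [r3c6∈{5}] only 5 remains possible at r3c6. So r3c6=5.
Step 29. [r6c2∈{3}] nothing but 3 survives at r6c2 ⇒ r6c2=3.
Step 30. [r1c7∈{1,5}] across row 1, 5 lands solely at r1c7. So r1c7=5.
Step 31. [r8c4∈{2}] only 2 remains possible at r8c4, so r8c4=2.
Step 32. [r9c7∈{1}] nothing but 1 survives at r9c7 ⇒ r9c7=1.
Step 33. [r2c7∈{7}] r2c7 has the single candidate 7 ⇒ r2c7=7.
Step 34. [r1c5∈{9}] nothing but 9 survives at r1c5 ⇒ r1c5=9.
Step 35. [r1c6∈{8}] nothing but 8 survives at r1c6. So r1c6=8.
Step 36. [r9c3∈{3}] r9c3's peers cover all but 3 ⇒ r9c3=3.
Step 37. [r9c5∈{6}] only 6 remains possible at r9c5 ⇒ r9c5=6.
Step 38. [r9c4∈{8}] nothing but 8 survives at r9c4, so r9c4=8.
Step 39. [r3c8∈{6}] r3c8's peers cover all but 6 ⇒ r3c8=6.
Step 40. [r4c3∈{4}] r4c3 is down to just 4, so r4c3=4.
Step 41. [r5c5∈{1}] only 1 remains possible at r5c5 ⇒ r5c5=1.
Step 42. [r1c8∈{1}] r1c8's peers cover all but 1, so r1c8=1.
Step 43. [r9c1∈{5}] only 5 remains possible at r9c1. So r9c1=5.
Step 44. [r9c2∈{9}] r9c2's peers cover all but 9. So r9c2=9.
Step 45. [r1c9∈{3}] nothing but 3 survives at r1c9. So r1c9=3.
Step 46. [r1c2∈{4}] nothing but 4 survives at r1c2 ⇒ r1c2=4.
Step 47. [r7c5∈{7}] only 7 remains possible at r7c5 ⇒ r7c5=7.
Step 48. [r3c7∈{2}] r3c7's peers cover all but 2 ⇒ r3c7=2.
Step 49. [r8c2∈{7}] r8c2 has the single candidate 7. So r8c2=7.
Step 50. [r5c2∈{2}] r5c2 has the single candidate 2 ⇒ r5c2=2.

Answer: 6 4 2 7 9 8 5 1 3 / 3 5 1 6 4 2 7 9 8 / 9 8 7 1 3 5 2 6 4 / 8 6 4 5 2 9 3 7 1 / 7 2 5 3 1 6 8 4 9 / 1 3 9 4 8 7 6 5 2 / 2 1 6 9 7 3 4 8 5 / 4 7 8 2 5 1 9 3 6 / 5 9 3 8 6 4 1 2 7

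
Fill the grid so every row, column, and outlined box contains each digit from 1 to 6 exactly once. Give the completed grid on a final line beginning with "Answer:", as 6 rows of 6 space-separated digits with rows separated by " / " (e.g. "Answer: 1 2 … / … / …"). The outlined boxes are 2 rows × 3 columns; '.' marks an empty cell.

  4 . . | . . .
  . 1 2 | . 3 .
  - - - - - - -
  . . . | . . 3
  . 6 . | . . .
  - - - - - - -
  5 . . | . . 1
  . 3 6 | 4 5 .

Step 1. [r6c6∈{2}] only 2 remains possible at r6c6 ⇒ r6c6=2.
Step 2. [r1c2∈{5}] only 5 remains possible at r1c2 ⇒ r1c2=5.
Step 3. [r1c6∈{6}] only 6 remains possible at r1c6. So r1c6=6.
Step 4. [r5c3∈{4}] nothing but 4 survives at r5c3 ⇒ r5c3=4.
Step 5. [r2c4∈{5}] r2c4 has the single candidate 5 ⇒ r2c4=5.
Step 6. [r4c1∈{1,2,3}] in col 1, 3 fits only at r4c1. So r4c1=3.
Step 7. [r3c1∈{1,2}] across col 1, 2 lands solely at r3c1, so r3c1=2.
Step 8. [r3c3∈{1,5}] 5 has one home in row 3: r3c3 ⇒ r3c3=5.
Step 9. [r4c3∈{1}] r4c3 is down to just 1 ⇒ r4c3=1.
Step 10. [r5c5∈{6}] nothing but 6 survives at r5c5 ⇒ r5c5=6.
Step 11. [r4c4∈{2}] only 2 remains possible at r4c4. So r4c4=2.
Step 12. [r1c4∈{1}] nothing but 1 survives at r1c4, so r1c4=1.
Step 13. [r4c5∈{4}] nothing but 4 survives at r4c5 ⇒ r4c5=4.
Step 14. [r2c6∈{4}] only 4 remains possible at r2c6, so r2c6=4.
Step 15. [r5c4∈{3}] r5c4 has the single candidate 3 ⇒ r5c4=3.
Step 16. [r6c1∈{1}] r6c1's peers cover all but 1. So r6c1=1.
Step 17. [r5c2∈{2}] r5c2's peers cover all but 2. So r5c2=2.
Step 18. [r1c3∈{3}] only 3 remains possible at r1c3. So r1c3=3.
Step 19. [r1c5∈{2}] r1c5's peers cover all but 2 ⇒ r1c5=2.
Step 20. [r3c4∈{6}] nothing but 6 survives at r3c4, so r3c4=6.
Step 21. [r2c1∈{6}] nothing but 6 survives at r2c1. So r2c1=6.
Step 22. [r3c2∈{4}] nothing but 4 survives at r3c2 ⇒ r3c2=4.
Step 23. [r4c6∈{5}] r4c6 has the single candidate 5 ⇒ r4c6=5.
Step 24. [r3c5∈{1}] r3c5's peers cover all but 1 ⇒ r3c5=1.

Answer: 4 5 3 1 2 6 / 6 1 2 5 3 4 / 2 4 5 6 1 3 / 3 6 1 2 4 5 / 5 2 4 3 6 1 / 1 3 6 4 5 2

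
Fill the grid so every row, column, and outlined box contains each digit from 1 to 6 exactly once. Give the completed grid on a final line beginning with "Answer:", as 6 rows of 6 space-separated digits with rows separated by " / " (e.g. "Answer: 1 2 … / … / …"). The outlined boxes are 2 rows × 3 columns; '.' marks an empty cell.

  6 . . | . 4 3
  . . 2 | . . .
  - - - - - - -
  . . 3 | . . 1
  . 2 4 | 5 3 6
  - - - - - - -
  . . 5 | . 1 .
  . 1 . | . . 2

Step 1. [r5c6∈{4}] r5c6 has the single candidate 4 ⇒ r5c6=4.
Step 2. [r1c2∈{5}] only 5 remains possible at r1c2. So r1c2=5.
Step 3. [r6c3∈{6}] nothing but 6 survives at r6c3 ⇒ r6c3=6.
Step 4. [r5c2∈{3}] r5c2's peers cover all but 3, so r5c2=3.
Step 5. [r1c4∈{1,2}] r1c4 is the only open cell in row 1 admitting 2, so r1c4=2.
Step 6. [r2c5∈{5,6}] across col 5, 6 lands solely at r2c5 ⇒ r2c5=6.
Step 7. [r2c1∈{1,3,4}] 3 has one home in row 2: r2c1. So r2c1=3.
Step 8. [r3c1∈{5}] nothing but 5 survives at r3c1 ⇒ r3c1=5.
Step 9. [r3c4∈{4}] only 4 remains possible at r3c4 ⇒ r3c4=4.
Step 10. [r2c2∈{4}] r2c2 is down to just 4, so r2c2=4.
Step 11. [r6c5∈{5}] only 5 remains possible at r6c5, so r6c5=5.
Step 12. [r6c4∈{3}] r6c4 has the single candidate 3 ⇒ r6c4=3.
Step 13. [r4c1∈{1}] r4c1 is down to just 1 ⇒ r4c1=1.
Step 14. [r6c1∈{4}] nothing but 4 survives at r6c1, so r6c1=4.
Step 15. [r2c4∈{1}] r2c4 is down to just 1, so r2c4=1.
Step 16. [r3c5∈{2}] only 2 remains possible at r3c5. So r3c5=2.
Step 17. [r2c6∈{5}] only 5 remains possible at r2c6, so r2c6=5.
Step 18. [r1c3∈{1}] nothing but 1 survives at r1c3, so r1c3=1.
Step 19. [r5c4∈{6}] r5c4's peers cover all but 6. So r5c4=6.
Step 20. [r3c2∈{6}] only 6 remains possible at r3c2, so r3c2=6.
Step 21. [r5c1∈{2}] r5c1 has the single candidate 2. So r5c1=2.

Answer: 6 5 1 2 4 3 / 3 4 2 1 6 5 / 5 6 3 4 2 1 / 1 2 4 5 3 6 / 2 3 5 6 1 4 / 4 1 6 3 5 2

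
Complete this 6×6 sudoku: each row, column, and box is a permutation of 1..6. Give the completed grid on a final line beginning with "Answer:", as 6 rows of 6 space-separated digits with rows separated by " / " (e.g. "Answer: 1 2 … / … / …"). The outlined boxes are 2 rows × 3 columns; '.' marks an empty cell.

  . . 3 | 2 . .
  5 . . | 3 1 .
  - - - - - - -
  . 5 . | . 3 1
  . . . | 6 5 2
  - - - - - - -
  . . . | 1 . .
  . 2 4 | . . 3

Step 1. [r6c5∈{6}] nothing but 6 survives at r6c5. So r6c5=6.
Step 2. [r1c5∈{4}] nothing but 4 survives at r1c5, so r1c5=4.
Step 3. [r2c6∈{6}] only 6 remains possible at r2c6 ⇒ r2c6=6.
Step 4. [r3c1∈{2,4,6}] across col 1, 2 lands solely at r3c1. So r3c1=2.
Step 5. [r4c1∈{1,3,4}] r4c1 is the only open cell in col 1 admitting 4. So r4c1=4.
Step 6. [r4c2∈{1,3}] 3 has one home in row 4: r4c2, so r4c2=3.
Step 7. [r5c2∈{6}] r5c2 has the single candidate 6. So r5c2=6.
Step 8. [r6c4∈{5}] r6c4 is down to just 5, so r6c4=5.
Step 9. [r6c1∈{1}] r6c1 is down to just 1 ⇒ r6c1=1.
Step 10. [r1c1∈{6}] r1c1 has the single candidate 6. So r1c1=6.
Step 11. [r4c3∈{1}] r4c3 has the single candidate 1. So r4c3=1.
Step 12. [r2c3∈{2}] r2c3 has the single candidate 2, so r2c3=2.
Step 13. [r5c5∈{2}] r5c5 is down to just 2. So r5c5=2.
Step 14. [r2c2∈{4}] r2c2's peers cover all but 4. So r2c2=4.
Step 15. [r3c3∈{6}] r3c3 has the single candidate 6. So r3c3=6.
Step 16. [r5c3∈{5}] r5c3 is down to just 5 ⇒ r5c3=5.
Step 17. [r1c2∈{1}] r1c2's peers cover all but 1. So r1c2=1.
Step 18. [r5c1∈{3}] nothing but 3 survives at r5c1, so r5c1=3.
Step 19. [r1c6∈{5}] only 5 remains possible at r1c6, so r1c6=5.
Step 20. [r5c6∈{4}] only 4 remains possible at r5c6 ⇒ r5c6=4.
Step 21. [r3c4∈{4}] nothing but 4 survives at r3c4, so r3c4=4.

Answer: 6 1 3 2 4 5 / 5 4 2 3 1 6 / 2 5 6 4 3 1 / 4 3 1 6 5 2 / 3 6 5 1 2 4 / 1 2 4 5 6 3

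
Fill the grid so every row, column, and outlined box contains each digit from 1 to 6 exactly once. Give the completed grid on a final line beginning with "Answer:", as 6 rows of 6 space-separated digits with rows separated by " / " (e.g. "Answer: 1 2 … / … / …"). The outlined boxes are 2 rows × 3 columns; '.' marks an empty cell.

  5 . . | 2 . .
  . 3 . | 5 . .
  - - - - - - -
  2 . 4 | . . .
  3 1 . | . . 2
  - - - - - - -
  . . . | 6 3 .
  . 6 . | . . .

Step 1. [r2c1∈{1,4,6}] 6 has one home in col 1: r2c1, so r2c1=6.
Step 2. [r1c3∈{1}] r1c3 is down to just 1 ⇒ r1c3=1.
Step 3. [r3c2∈{5}] only 5 remains possible at r3c2, so r3c2=5.
Step 4. [r6c5∈{1,2,4,5}] in col 5, 2 fits only at r6c5 ⇒ r6c5=2.
Step 5. [r1c2∈{4}] r1c2's peers cover all but 4. So r1c2=4.
Step 6. [r1c5∈{6}] r1c5 has the single candidate 6, so r1c5=6.
Step 7. [r3c5∈{1}] r3c5 has the single candidate 1. So r3c5=1.
Step 8. [r6c4∈{1,4}] r6c4 is the only open cell in col 4 admitting 1 ⇒ r6c4=1.
Step 9. [r2c5∈{4}] r2c5's peers cover all but 4 ⇒ r2c5=4.
Step 10. [r6c1∈{4}] only 4 remains possible at r6c1. So r6c1=4.
Step 11. [r6c6∈{5}] r6c6 has the single candidate 5 ⇒ r6c6=5.
Step 12. [r5c2∈{2}] r5c2 has the single candidate 2. So r5c2=2.
Step 13. [r3c4∈{3}] r3c4's peers cover all but 3, so r3c4=3.
Step 14. [r2c3∈{2}] r2c3 is down to just 2 ⇒ r2c3=2.
Step 15. [r4c3∈{6}] r4c3 has the single candidate 6 ⇒ r4c3=6.
Step 16. [r1c6∈{3}] r1c6 is down to just 3 ⇒ r1c6=3.
Step 17. [r3c6∈{6}] r3c6 has the single candidate 6 ⇒ r3c6=6.
Step 18. [r2c6∈{1}] r2c6's peers cover all but 1 ⇒ r2c6=1.
Step 19. [r4c4∈{4}] r4c4 has the single candidate 4. So r4c4=4.
Step 20. [r5c1∈{1}] r5c1 has the single candidate 1, so r5c1=1.
Step 21. [r5c6∈{4}] r5c6 is down to just 4. So r5c6=4.
Step 22. [r4c5∈{5}] r4c5's peers cover all but 5 ⇒ r4c5=5.
Step 23. [r5c3∈{5}] r5c3 has the single candidate 5. So r5c3=5.
Step 24. [r6c3∈{3}] only 3 remains possible at r6c3 ⇒ r6c3=3.

Answer: 5 4 1 2 6 3 / 6 3 2 5 4 1 / 2 5 4 3 1 6 / 3 1 6 4 5 2 / 1 2 5 6 3 4 / 4 6 3 1 2 5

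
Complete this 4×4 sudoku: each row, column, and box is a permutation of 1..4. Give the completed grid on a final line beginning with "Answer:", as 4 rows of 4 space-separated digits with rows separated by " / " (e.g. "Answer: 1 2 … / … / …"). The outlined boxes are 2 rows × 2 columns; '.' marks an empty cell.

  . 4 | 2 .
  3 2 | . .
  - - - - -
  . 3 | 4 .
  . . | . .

Step 1. [r4c2∈{1}] only 1 remains possible at r4c2. So r4c2=1.
Step 2. [r3c4∈{1,2}] r3c4 is the only open cell in row 3 admitting 1 ⇒ r3c4=1.
Step 3. [r4c4∈{2,3}] col 4 places 2 nowhere but r4c4. So r4c4=2.
Step 4. [r4c3∈{3}] nothing but 3 survives at r4c3 ⇒ r4c3=3.
Step 5. [r1c4∈{3}] r1c4 has the single candidate 3. So r1c4=3.
Step 6. [r2c4∈{4}] r2c4 is down to just 4. So r2c4=4.
Step 7. [r3c1∈{2}] r3c1's peers cover all but 2, so r3c1=2.
Step 8. [r1c1∈{1}] r1c1 has the single candidate 1 ⇒ r1c1=1.
Step 9. [r2c3∈{1}] r2c3 is down to just 1, so r2c3=1.
Step 10. [r4c1∈{4}] nothing but 4 survives at r4c1. So r4c1=4.

Answer: 1 4 2 3 / 3 2 1 4 / 2 3 4 1 / 4 1 3 2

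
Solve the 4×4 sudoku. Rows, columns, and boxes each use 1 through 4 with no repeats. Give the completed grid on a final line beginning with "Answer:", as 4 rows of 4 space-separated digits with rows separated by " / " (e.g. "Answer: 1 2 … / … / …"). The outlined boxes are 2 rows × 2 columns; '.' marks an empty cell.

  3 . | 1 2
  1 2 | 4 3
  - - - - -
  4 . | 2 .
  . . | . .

Step 1. [r3c2∈{1,3}] in row 3, 3 fits only at r3c2 ⇒ r3c2=3.
Step 2. [r4c4∈{1,4}] across row 4, 4 lands solely at r4c4 ⇒ r4c4=4.
Step 3. [r4c3∈{3}] only 3 remains possible at r4c3. So r4c3=3.
Step 4. [r1c2∈{4}] r1c2 has the single candidate 4 ⇒ r1c2=4.
Step 5. [r3c4∈{1}] r3c4's peers cover all but 1. So r3c4=1.
Step 6. [r4c2∈{1}] nothing but 1 survives at r4c2 ⇒ r4c2=1.
Step 7. [r4c1∈{2}] only 2 remains possible at r4c1, so r4c1=2.

Answer: 3 4 1 2 / 1 2 4 3 / 4 3 2 1 / 2 1 3 4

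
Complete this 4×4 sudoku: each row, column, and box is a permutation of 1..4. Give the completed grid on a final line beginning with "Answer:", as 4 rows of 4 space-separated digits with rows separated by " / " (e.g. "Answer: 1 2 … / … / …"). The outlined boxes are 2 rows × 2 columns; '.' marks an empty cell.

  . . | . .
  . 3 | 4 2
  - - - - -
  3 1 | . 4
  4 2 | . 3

Step 1. [r1c4∈{1}] r1c4 has the single candidate 1 ⇒ r1c4=1.
Step 2. [r2c1∈{1}] r2c1's peers cover all but 1. So r2c1=1.
Step 3. [r3c3∈{2}] only 2 remains possible at r3c3, so r3c3=2.
Step 4. [r1c1∈{2}] r1c1 has the single candidate 2, so r1c1=2.
Step 5. [r1c2∈{4}] nothing but 4 survives at r1c2. So r1c2=4.
Step 6. [r4c3∈{1}] r4c3 has the single candidate 1. So r4c3=1.
Step 7. [r1c3∈{3}] r1c3's peers cover all but 3. So r1c3=3.

Answer: 2 4 3 1 / 1 3 4 2 / 3 1 2 4 / 4 2 1 3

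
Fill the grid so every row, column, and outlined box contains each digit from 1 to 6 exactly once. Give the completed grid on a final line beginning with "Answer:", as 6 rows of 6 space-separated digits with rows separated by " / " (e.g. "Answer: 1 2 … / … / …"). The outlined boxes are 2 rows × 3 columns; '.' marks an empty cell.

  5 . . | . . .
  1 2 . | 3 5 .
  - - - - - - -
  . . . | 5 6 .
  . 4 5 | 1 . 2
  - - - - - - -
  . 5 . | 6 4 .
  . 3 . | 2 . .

Step 1. [r6c5∈{1}] r6c5's peers cover all but 1 ⇒ r6c5=1.
Step 2. [r1c3∈{3,4,6}] row 1 places 3 nowhere but r1c3. So r1c3=3.
Step 3. [r2c3∈{4,6}] box 1 places 4 nowhere but r2c3. So r2c3=4.
Step 4. [r4c1∈{3,6}] 6 has one home in row 4: r4c1 ⇒ r4c1=6.
Step 5. [r1c6∈{1,4,6}] r1c6 is the only open cell in row 1 admitting 1, so r1c6=1.
Step 6. [r5c1∈{2}] nothing but 2 survives at r5c1 ⇒ r5c1=2.
Step 7. [r4c5∈{3}] r4c5 is down to just 3, so r4c5=3.
Step 8. [r3c3∈{1,2}] r3c3 is the only open cell in row 3 admitting 2 ⇒ r3c3=2.
Step 9. [r5c3∈{1}] r5c3 has the single candidate 1. So r5c3=1.
Step 10. [r1c5∈{2}] nothing but 2 survives at r1c5. So r1c5=2.
Step 11. [r5c6∈{3}] only 3 remains possible at r5c6. So r5c6=3.
Step 12. [r1c2∈{6}] only 6 remains possible at r1c2 ⇒ r1c2=6.
Step 13. [r6c6∈{5}] only 5 remains possible at r6c6, so r6c6=5.
Step 14. [r3c1∈{3}] only 3 remains possible at r3c1. So r3c1=3.
Step 15. [r3c6∈{4}] r3c6's peers cover all but 4. So r3c6=4.
Step 16. [r6c3∈{6}] r6c3's peers cover all but 6 ⇒ r6c3=6.
Step 17. [r1c4∈{4}] only 4 remains possible at r1c4 ⇒ r1c4=4.
Step 18. [r6c1∈{4}] only 4 remains possible at r6c1. So r6c1=4.
Step 19. [r3c2∈{1}] r3c2 has the single candidate 1. So r3c2=1.
Step 20. [r2c6∈{6}] r2c6 has the single candidate 6. So r2c6=6.

Answer: 5 6 3 4 2 1 / 1 2 4 3 5 6 / 3 1 2 5 6 4 / 6 4 5 1 3 2 / 2 5 1 6 4 3 / 4 3 6 2 1 5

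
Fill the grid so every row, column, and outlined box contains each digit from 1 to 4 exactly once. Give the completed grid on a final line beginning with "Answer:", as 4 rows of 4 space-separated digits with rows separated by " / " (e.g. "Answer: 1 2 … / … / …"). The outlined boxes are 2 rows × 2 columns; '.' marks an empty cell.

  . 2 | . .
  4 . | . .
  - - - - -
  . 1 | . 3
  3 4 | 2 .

Step 1. [r1c3∈{1,3,4}] 3 has one home in row 1: r1c3. So r1c3=3.
Step 2. [r4c4∈{1}] r4c4 has the single candidate 1. So r4c4=1.
Step 3. [r2c4∈{2}] r2c4 has the single candidate 2. So r2c4=2.
Step 4. [r3c3∈{4}] r3c3 has the single candidate 4 ⇒ r3c3=4.
Step 5. [r2c2∈{3}] nothing but 3 survives at r2c2 ⇒ r2c2=3.
Step 6. [r1c4∈{4}] only 4 remains possible at r1c4. So r1c4=4.
Step 7. [r1c1∈{1}] r1c1 is down to just 1 ⇒ r1c1=1.
Step 8. [r3c1∈{2}] r3c1's peers cover all but 2 ⇒ r3c1=2.
Step 9. [r2c3∈{1}] r2c3 has the single candidate 1. So r2c3=1.

Answer: 1 2 3 4 / 4 3 1 2 / 2 1 4 3 / 3 4 2 1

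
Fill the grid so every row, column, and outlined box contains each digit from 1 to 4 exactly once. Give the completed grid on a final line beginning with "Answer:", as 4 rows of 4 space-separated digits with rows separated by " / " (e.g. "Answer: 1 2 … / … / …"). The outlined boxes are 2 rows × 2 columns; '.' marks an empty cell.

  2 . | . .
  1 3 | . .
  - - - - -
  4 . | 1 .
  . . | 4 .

Step 1. [r3c4∈{2,3}] 3 has one home in row 3: r3c4, so r3c4=3.
Step 2. [r4c4∈{2}] nothing but 2 survives at r4c4 ⇒ r4c4=2.
Step 3. [r2c4∈{4}] only 4 remains possible at r2c4, so r2c4=4.
Step 4. [r1c2∈{4}] r1c2 has the single candidate 4. So r1c2=4.
Step 5. [r1c3∈{3}] r1c3 has the single candidate 3 ⇒ r1c3=3.
Step 6. [r4c1∈{3}] r4c1 has the single candidate 3, so r4c1=3.
Step 7. [r4c2∈{1}] r4c2 has the single candidate 1, so r4c2=1.
Step 8. [r1c4∈{1}] nothing but 1 survives at r1c4. So r1c4=1.
Step 9. [r3c2∈{2}] r3c2 has the single candidate 2. So r3c2=2.
Step 10. [r2c3∈{2}] r2c3's peers cover all but 2, so r2c3=2.

Answer: 2 4 3 1 / 1 3 2 4 / 4 2 1 3 / 3 1 4 2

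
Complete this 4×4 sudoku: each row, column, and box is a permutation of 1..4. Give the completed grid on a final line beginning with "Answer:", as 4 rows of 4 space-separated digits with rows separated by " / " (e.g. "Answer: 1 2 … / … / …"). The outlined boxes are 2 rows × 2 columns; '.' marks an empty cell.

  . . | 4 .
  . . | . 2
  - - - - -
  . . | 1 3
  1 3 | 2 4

Step 1. [r2c2∈{1,4}] across row 2, 1 lands solely at r2c2, so r2c2=1.
Step 2. [r1c2∈{2}] only 2 remains possible at r1c2. So r1c2=2.
Step 3. [r2c1∈{3,4}] row 2 places 4 nowhere but r2c1. So r2c1=4.
Step 4. [r1c4∈{1}] r1c4 is down to just 1 ⇒ r1c4=1.
Step 5. [r3c1∈{2}] r3c1's peers cover all but 2, so r3c1=2.
Step 6. [r1c1∈{3}] nothing but 3 survives at r1c1. So r1c1=3.
Step 7. [r3c2∈{4}] r3c2 has the single candidate 4 ⇒ r3c2=4.
Step 8. [r2c3∈{3}] r2c3 has the single candidate 3, so r2c3=3.

Answer: 3 2 4 1 / 4 1 3 2 / 2 4 1 3 / 1 3 2 4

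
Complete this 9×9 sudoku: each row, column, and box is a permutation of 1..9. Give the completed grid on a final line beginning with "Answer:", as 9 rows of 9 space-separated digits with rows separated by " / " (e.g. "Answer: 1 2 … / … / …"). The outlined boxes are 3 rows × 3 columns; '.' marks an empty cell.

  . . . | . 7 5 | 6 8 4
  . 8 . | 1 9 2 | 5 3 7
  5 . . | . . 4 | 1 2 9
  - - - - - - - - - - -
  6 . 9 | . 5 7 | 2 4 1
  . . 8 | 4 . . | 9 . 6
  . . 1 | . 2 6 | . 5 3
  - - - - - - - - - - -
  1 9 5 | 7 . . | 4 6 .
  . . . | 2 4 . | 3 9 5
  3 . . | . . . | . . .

Step 1. [r1c4∈{3}] nothing but 3 survives at r1c4. So r1c4=3.
Step 2. [r2c3∈{4,6}] r2c3 is the only open cell in row 2 admitting 6 ⇒ r2c3=6.
Step 3. [r8c3∈{7}] nothing but 7 survives at r8c3. So r8c3=7.
Step 4. [r5c8∈{7}] nothing but 7 survives at r5c8, so r5c8=7.
Step 5. [r8c6∈{1,8}] across row 8, 1 lands solely at r8c6. So r8c6=1.
Step 6. [r1c3∈{2}] nothing but 2 survives at r1c3, so r1c3=2.
Step 7. [r9c2∈{2,4,6}] 2 has one home in box 7: r9c2 ⇒ r9c2=2.
Step 8. [r9c9∈{8}] r9c9 is down to just 8, so r9c9=8.
Step 9. [r5c6∈{3}] r5c6 is down to just 3, so r5c6=3.
Step 10. [r3c2∈{3,7}] r3c2 is the only open cell in row 3 admitting 7, so r3c2=7.
Step 11. [r4c4∈{8}] r4c4 is down to just 8 ⇒ r4c4=8.
Step 12. [r3c5∈{6,8}] across row 3, 8 lands solely at r3c5. So r3c5=8.
Step 13. [r9c4∈{5,6,9}] across row 9, 5 lands solely at r9c4. So r9c4=5.
Step 14. [r2c1∈{4}] r2c1's peers cover all but 4. So r2c1=4.
Step 15. [r6c1∈{7}] r6c1's peers cover all but 7 ⇒ r6c1=7.
Step 16. [r9c5∈{6}] nothing but 6 survives at r9c5 ⇒ r9c5=6.
Step 17. [r5c5∈{1}] r5c5's peers cover all but 1, so r5c5=1.
Step 18. [r3c3∈{3}] only 3 remains possible at r3c3. So r3c3=3.
Step 19. [r5c2∈{5}] r5c2 is down to just 5 ⇒ r5c2=5.
Step 20. [r7c5∈{3}] nothing but 3 survives at r7c5 ⇒ r7c5=3.
Step 21. [r5c1∈{2}] nothing but 2 survives at r5c1. So r5c1=2.
Step 22. [r8c1∈{8}] r8c1's peers cover all but 8 ⇒ r8c1=8.
Step 23. [r9c7∈{7}] r9c7's peers cover all but 7, so r9c7=7.
Step 24. [r6c4∈{9}] r6c4's peers cover all but 9, so r6c4=9.
Step 25. [r6c2∈{4}] nothing but 4 survives at r6c2. So r6c2=4.
Step 26. [r9c6∈{9}] only 9 remains possible at r9c6 ⇒ r9c6=9.
Step 27. [r4c2∈{3}] only 3 remains possible at r4c2 ⇒ r4c2=3.
Step 28. [r7c6∈{8}] r7c6 has the single candidate 8, so r7c6=8.
Step 29. [r1c2∈{1}] nothing but 1 survives at r1c2, so r1c2=1.
Step 30. [r7c9∈{2}] r7c9 has the single candidate 2, so r7c9=2.
Step 31. [r6c7∈{8}] nothing but 8 survives at r6c7. So r6c7=8.
Step 32. [r3c4∈{6}] nothing but 6 survives at r3c4, so r3c4=6.
Step 33. [r9c3∈{4}] only 4 remains possible at r9c3, so r9c3=4.
Step 34. [r1c1∈{9}] r1c1's peers cover all but 9, so r1c1=9.
Step 35. [r9c8∈{1}] r9c8 has the single candidate 1, so r9c8=1.
Step 36. [r8c2∈{6}] r8c2 is down to just 6, so r8c2=6.

Answer: 9 1 2 3 7 5 6 8 4 / 4 8 6 1 9 2 5 3 7 / 5 7 3 6 8 4 1 2 9 / 6 3 9 8 5 7 2 4 1 / 2 5 8 4 1 3 9 7 6 / 7 4 1 9 2 6 8 5 3 / 1 9 5 7 3 8 4 6 2 / 8 6 7 2 4 1 3 9 5 / 3 2 4 5 6 9 7 1 8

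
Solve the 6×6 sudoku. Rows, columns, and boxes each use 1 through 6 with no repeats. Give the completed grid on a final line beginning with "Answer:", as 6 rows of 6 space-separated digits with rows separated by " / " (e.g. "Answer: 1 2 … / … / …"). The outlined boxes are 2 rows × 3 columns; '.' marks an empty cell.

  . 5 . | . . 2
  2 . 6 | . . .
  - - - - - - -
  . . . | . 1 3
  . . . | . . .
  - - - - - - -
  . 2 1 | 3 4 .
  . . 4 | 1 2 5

Step 1. [r1c1∈{1,3,4}] row 1 places 1 nowhere but r1c1, so r1c1=1.
Step 2. [r1c4∈{4,6}] r1c4 is the only open cell in row 1 admitting 4 ⇒ r1c4=4.
Step 3. [r5c1∈{5,6}] 5 has one home in row 5: r5c1 ⇒ r5c1=5.
Step 4. [r1c3∈{3}] r1c3's peers cover all but 3. So r1c3=3.
Step 5. [r4c2∈{1,3,4,6}] row 4 places 1 nowhere but r4c2. So r4c2=1.
Step 6. [r2c4∈{5}] nothing but 5 survives at r2c4, so r2c4=5.
Step 7. [r4c1∈{3,4,6}] in row 4, 3 fits only at r4c1. So r4c1=3.
Step 8. [r3c1∈{4,6}] 4 has one home in col 1: r3c1. So r3c1=4.
Step 9. [r3c2∈{6}] r3c2's peers cover all but 6. So r3c2=6.
Step 10. [r4c4∈{2,6}] in col 4, 6 fits only at r4c4 ⇒ r4c4=6.
Step 11. [r4c3∈{2,5}] row 4 places 2 nowhere but r4c3 ⇒ r4c3=2.
Step 12. [r2c5∈{3}] nothing but 3 survives at r2c5 ⇒ r2c5=3.
Step 13. [r1c5∈{6}] r1c5 has the single candidate 6, so r1c5=6.
Step 14. [r6c1∈{6}] nothing but 6 survives at r6c1 ⇒ r6c1=6.
Step 15. [r3c3∈{5}] r3c3 has the single candidate 5, so r3c3=5.
Step 16. [r4c5∈{5}] r4c5 is down to just 5. So r4c5=5.
Step 17. [r5c6∈{6}] only 6 remains possible at r5c6 ⇒ r5c6=6.
Step 18. [r4c6∈{4}] r4c6 is down to just 4. So r4c6=4.
Step 19. [r6c2∈{3}] r6c2 is down to just 3. So r6c2=3.
Step 20. [r2c2∈{4}] only 4 remains possible at r2c2 ⇒ r2c2=4.
Step 21. [r2c6∈{1}] r2c6's peers cover all but 1. So r2c6=1.
Step 22. [r3c4∈{2}] r3c4 has the single candidate 2, so r3c4=2.

Answer: 1 5 3 4 6 2 / 2 4 6 5 3 1 / 4 6 5 2 1 3 / 3 1 2 6 5 4 / 5 2 1 3 4 6 / 6 3 4 1 2 5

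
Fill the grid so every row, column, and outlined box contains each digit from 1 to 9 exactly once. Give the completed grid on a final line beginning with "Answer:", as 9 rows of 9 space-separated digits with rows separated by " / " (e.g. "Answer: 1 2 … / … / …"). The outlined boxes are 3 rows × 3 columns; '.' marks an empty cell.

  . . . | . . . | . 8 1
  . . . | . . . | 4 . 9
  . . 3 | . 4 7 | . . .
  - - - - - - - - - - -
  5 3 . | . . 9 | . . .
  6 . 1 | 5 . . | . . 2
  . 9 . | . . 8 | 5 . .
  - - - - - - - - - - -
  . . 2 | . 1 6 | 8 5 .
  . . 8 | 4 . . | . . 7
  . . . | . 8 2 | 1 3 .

Step 1. [r1c7∈{2,3,6,7}] box 3 places 3 nowhere but r1c7 ⇒ r1c7=3.
Step 2. [r2c8∈{2,6,7}] across box 3, 7 lands solely at r2c8 ⇒ r2c8=7.
Step 3. [r6c1∈{2,4,7}] across box 4, 2 lands solely at r6c1. So r6c1=2.
Step 4. [r2c6∈{1,3,5}] across col 6, 1 lands solely at r2c6, so r2c6=1.
Step 5. [r1c6∈{5}] only 5 remains possible at r1c6, so r1c6=5.
Step 6. [r7c9∈{4}] nothing but 4 survives at r7c9 ⇒ r7c9=4.
Step 7. [r7c2∈{7}] r7c2 is down to just 7 ⇒ r7c2=7.
Step 8. [r9c9∈{6}] r9c9 has the single candidate 6, so r9c9=6.
Step 9. [r8c2∈{1,5,6}] in row 8, 6 fits only at r8c2. So r8c2=6.
Step 10. [r3c2∈{1,2,5,8}] 1 has one home in col 2: r3c2 ⇒ r3c2=1.
Step 11. [r8c6∈{3}] r8c6 has the single candidate 3 ⇒ r8c6=3.
Step 12. [r7c4∈{9}] r7c4 is down to just 9, so r7c4=9.
Step 13. [r3c1∈{8,9}] row 3 places 9 nowhere but r3c1, so r3c1=9.
Step 14. [r5c5∈{3,7}] 3 has one home in row 5: r5c5 ⇒ r5c5=3.
Step 15. [r9c1∈{4}] nothing but 4 survives at r9c1, so r9c1=4.
Step 16. [r2c4∈{2,3,6,8}] 3 has one home in row 2: r2c4, so r2c4=3.
Step 17. [r9c2∈{5}] r9c2's peers cover all but 5, so r9c2=5.
Step 18. [r3c4∈{2,6,8}] in row 3, 8 fits only at r3c4, so r3c4=8.
Step 19. [r5c7∈{7,9}] row 5 places 7 nowhere but r5c7, so r5c7=7.
Step 20. [r4c7∈{6}] only 6 remains possible at r4c7 ⇒ r4c7=6.
Step 21. [r5c6∈{4}] nothing but 4 survives at r5c6, so r5c6=4.
Step 22. [r9c4∈{7}] nothing but 7 survives at r9c4 ⇒ r9c4=7.
Step 23. [r1c2∈{2,4}] r1c2 is the only open cell in col 2 admitting 4. So r1c2=4.
Step 24. [r3c7∈{2}] r3c7 is down to just 2. So r3c7=2.
Step 25. [r1c5∈{2,6,9}] row 1 places 9 nowhere but r1c5 ⇒ r1c5=9.
Step 26. [r1c4∈{2,6}] r1c4 is the only open cell in row 1 admitting 2, so r1c4=2.
Step 27. [r1c3∈{6,7}] 6 has one home in row 1: r1c3. So r1c3=6.
Step 28. [r6c4∈{1,6}] r6c4 is the only open cell in col 4 admitting 6. So r6c4=6.
Step 29. [r6c5∈{7}] only 7 remains possible at r6c5 ⇒ r6c5=7.
Step 30. [r6c3∈{4}] nothing but 4 survives at r6c3, so r6c3=4.
Step 31. [r4c8∈{1,4}] 4 has one home in row 4: r4c8. So r4c8=4.
Step 32. [r2c2∈{2,8}] r2c2 is the only open cell in row 2 admitting 2 ⇒ r2c2=2.
Step 33. [r8c7∈{9}] only 9 remains possible at r8c7. So r8c7=9.
Step 34. [r4c9∈{8}] only 8 remains possible at r4c9, so r4c9=8.
Step 35. [r1c1∈{7}] r1c1 is down to just 7, so r1c1=7.
Step 36. [r4c3∈{7}] nothing but 7 survives at r4c3, so r4c3=7.
Step 37. [r8c8∈{2}] r8c8 has the single candidate 2. So r8c8=2.
Step 38. [r6c9∈{3}] r6c9 has the single candidate 3. So r6c9=3.
Step 39. [r8c1∈{1}] r8c1 is down to just 1, so r8c1=1.
Step 40. [r3c9∈{5}] r3c9's peers cover all but 5, so r3c9=5.
Step 41. [r2c1∈{8}] r2c1's peers cover all but 8. So r2c1=8.
Step 42. [r2c5∈{6}] nothing but 6 survives at r2c5, so r2c5=6.
Step 43. [r8c5∈{5}] nothing but 5 survives at r8c5. So r8c5=5.
Step 44. [r4c4∈{1}] only 1 remains possible at r4c4. So r4c4=1.
Step 45. [r5c2∈{8}] only 8 remains possible at r5c2. So r5c2=8.
Step 46. [r5c8∈{9}] r5c8 has the single candidate 9 ⇒ r5c8=9.
Step 47. [r4c5∈{2}] r4c5 is down to just 2, so r4c5=2.
Step 48. [r2c3∈{5}] r2c3's peers cover all but 5 ⇒ r2c3=5.
Step 49. [r6c8∈{1}] r6c8 is down to just 1. So r6c8=1.
Step 50. [r7c1∈{3}] nothing but 3 survives at r7c1 ⇒ r7c1=3.
Step 51. [r9c3∈{9}] nothing but 9 survives at r9c3, so r9c3=9.
Step 52. [r3c8∈{6}] r3c8's peers cover all but 6. So r3c8=6.

Answer: 7 4 6 2 9 5 3 8 1 / 8 2 5 3 6 1 4 7 9 / 9 1 3 8 4 7 2 6 5 / 5 3 7 1 2 9 6 4 8 / 6 8 1 5 3 4 7 9 2 / 2 9 4 6 7 8 5 1 3 / 3 7 2 9 1 6 8 5 4 / 1 6 8 4 5 3 9 2 7 / 4 5 9 7 8 2 1 3 6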